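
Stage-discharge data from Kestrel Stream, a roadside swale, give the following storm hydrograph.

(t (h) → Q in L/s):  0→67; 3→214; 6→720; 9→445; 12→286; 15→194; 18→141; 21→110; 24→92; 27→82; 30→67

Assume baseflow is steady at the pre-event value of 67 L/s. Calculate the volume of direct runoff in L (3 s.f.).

V ≈ 1.82 × 10^7 L

Direct-runoff ordinates (Q − Q_b): 0.0, 147.0, 653.0, 378.0, 219.0, 127.0, 74.0, 43.0, 25.0, 15.0, 0.0 L/s.
ΣQ_DR = 1681 L/s.
With Δt = 3 h = 10800 s, V = ΣQ_DR · Δt = 1681 × 10800 = 1.82 × 10^7 L.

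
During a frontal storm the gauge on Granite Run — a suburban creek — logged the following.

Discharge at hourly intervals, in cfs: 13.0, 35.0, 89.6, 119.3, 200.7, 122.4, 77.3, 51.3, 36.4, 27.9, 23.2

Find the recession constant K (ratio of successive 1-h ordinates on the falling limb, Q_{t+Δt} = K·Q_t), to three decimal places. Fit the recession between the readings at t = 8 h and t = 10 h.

Using the recession-limb readings at t = 8 h and t = 10 h: Q falls from 36.4 to 23.2 cfs over 2 intervals.
K = (Q₂/Q₁)^(1/2) = (23.2/36.4)^(1/2) = 0.798.

K ≈ 0.798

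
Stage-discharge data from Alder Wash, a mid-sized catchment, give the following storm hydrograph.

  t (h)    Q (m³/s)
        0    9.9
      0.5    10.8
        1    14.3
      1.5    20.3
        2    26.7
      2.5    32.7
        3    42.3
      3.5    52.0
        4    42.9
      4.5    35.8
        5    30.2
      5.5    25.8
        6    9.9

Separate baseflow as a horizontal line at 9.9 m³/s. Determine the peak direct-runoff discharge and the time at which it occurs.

Q_p = 42.1 m³/s at t = 3.5 h

Subtracting baseflow gives direct-runoff ordinates: 0.0, 0.9, 4.4, 10.4, 16.8, 22.8, 32.4, 42.1, 33.0, 25.9, 20.3, 15.9, 0.0 m³/s.
The maximum is 42.1 m³/s, occurring at the reading for t = 3.5 h.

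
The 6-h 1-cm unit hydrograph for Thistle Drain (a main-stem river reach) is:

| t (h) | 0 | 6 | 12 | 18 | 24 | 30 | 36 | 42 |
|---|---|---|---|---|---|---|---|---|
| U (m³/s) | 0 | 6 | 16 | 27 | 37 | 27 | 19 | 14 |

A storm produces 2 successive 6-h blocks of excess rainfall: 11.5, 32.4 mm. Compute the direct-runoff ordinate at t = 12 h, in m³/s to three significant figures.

Q ≈ 37.8 m³/s

By discrete convolution, Q_j = Σ (P_i / 10 mm) · U_{j−i}.
At t = 12 h (j=2): Q = (11.5/10)·16 + (32.4/10)·6 = 37.8 m³/s.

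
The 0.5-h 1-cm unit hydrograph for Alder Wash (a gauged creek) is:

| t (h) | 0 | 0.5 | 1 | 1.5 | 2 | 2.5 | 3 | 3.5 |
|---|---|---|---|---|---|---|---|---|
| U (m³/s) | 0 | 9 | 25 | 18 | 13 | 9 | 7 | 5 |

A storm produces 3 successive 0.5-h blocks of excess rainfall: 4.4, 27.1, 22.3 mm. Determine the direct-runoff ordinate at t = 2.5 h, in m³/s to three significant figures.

Q ≈ 79.3 m³/s

By discrete convolution, Q_j = Σ (P_i / 10 mm) · U_{j−i}.
At t = 2.5 h (j=5): Q = (4.4/10)·9 + (27.1/10)·13 + (22.3/10)·18 = 79.3 m³/s.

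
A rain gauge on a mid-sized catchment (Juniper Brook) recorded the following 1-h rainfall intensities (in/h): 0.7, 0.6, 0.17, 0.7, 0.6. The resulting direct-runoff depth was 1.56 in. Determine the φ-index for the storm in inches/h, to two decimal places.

Only the 4 blocks with intensity above φ contribute runoff: 0.7, 0.6, 0.7, 0.6 in/h.
Σ(I−φ)·Δt = d  ⇒  (0.7+0.6+0.7+0.6 − 4φ)·1 = 1.56
φ = (2.600 − 1.56/1) / 4 = 0.26 in/h.

φ ≈ 0.26 in/h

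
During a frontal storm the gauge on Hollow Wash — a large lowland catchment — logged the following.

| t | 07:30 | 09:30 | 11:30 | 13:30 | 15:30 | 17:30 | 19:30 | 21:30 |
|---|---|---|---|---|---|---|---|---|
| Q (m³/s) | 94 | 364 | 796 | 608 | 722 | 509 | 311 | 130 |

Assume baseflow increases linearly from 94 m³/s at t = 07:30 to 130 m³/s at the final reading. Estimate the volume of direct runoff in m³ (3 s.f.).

Direct-runoff ordinates (Q − Q_b): 0.00, 264.86, 691.71, 498.57, 607.43, 389.29, 186.14, 0.00 m³/s.
ΣQ_DR = 2638 m³/s.
With Δt = 2 h = 7200 s, V = ΣQ_DR · Δt = 2638 × 7200 = 1.90 × 10^7 m³.

V ≈ 1.90 × 10^7 m³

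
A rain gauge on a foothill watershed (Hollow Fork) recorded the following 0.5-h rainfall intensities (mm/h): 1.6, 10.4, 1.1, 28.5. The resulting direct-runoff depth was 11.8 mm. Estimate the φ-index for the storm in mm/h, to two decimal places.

Only the 2 blocks with intensity above φ contribute runoff: 10.4, 28.5 mm/h.
Σ(I−φ)·Δt = d  ⇒  (10.4+28.5 − 2φ)·0.5 = 11.8
φ = (38.90 − 11.8/0.5) / 2 = 7.65 mm/h.

φ ≈ 7.65 mm/h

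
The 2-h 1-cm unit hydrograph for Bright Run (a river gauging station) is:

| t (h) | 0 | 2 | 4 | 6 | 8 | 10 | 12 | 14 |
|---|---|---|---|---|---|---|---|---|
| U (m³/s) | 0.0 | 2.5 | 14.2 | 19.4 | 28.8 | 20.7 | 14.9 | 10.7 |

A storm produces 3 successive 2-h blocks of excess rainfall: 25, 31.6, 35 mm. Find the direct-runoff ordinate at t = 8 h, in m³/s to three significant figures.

Q ≈ 183 m³/s

By discrete convolution, Q_j = Σ (P_i / 10 mm) · U_{j−i}.
At t = 8 h (j=4): Q = (25/10)·28.8 + (31.6/10)·19.4 + (35/10)·14.2 = 183 m³/s.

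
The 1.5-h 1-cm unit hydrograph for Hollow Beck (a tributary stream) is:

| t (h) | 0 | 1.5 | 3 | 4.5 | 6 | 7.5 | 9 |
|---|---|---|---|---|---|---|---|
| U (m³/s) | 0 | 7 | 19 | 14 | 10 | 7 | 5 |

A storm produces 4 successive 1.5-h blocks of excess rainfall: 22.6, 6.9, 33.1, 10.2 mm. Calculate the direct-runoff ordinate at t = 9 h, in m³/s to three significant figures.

By discrete convolution, Q_j = Σ (P_i / 10 mm) · U_{j−i}.
At t = 9 h (j=6): Q = (22.6/10)·5 + (6.9/10)·7 + (33.1/10)·10 + (10.2/10)·14 = 63.5 m³/s.

Q ≈ 63.5 m³/s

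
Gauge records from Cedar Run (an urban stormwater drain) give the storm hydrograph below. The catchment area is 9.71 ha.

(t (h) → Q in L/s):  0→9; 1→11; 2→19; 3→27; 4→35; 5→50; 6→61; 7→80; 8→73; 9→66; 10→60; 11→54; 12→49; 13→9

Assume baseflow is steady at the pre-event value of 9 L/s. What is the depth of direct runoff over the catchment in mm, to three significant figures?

d ≈ 17.7 mm

Direct runoff: 0.0, 2.0, 10.0, 18.0, 26.0, 41.0, 52.0, 71.0, 64.0, 57.0, 51.0, 45.0, 40.0, 0.0 L/s; ΣQ_DR = 477.0 L/s.
V = ΣQ_DR · Δt = 477.0 × 3600 s = 1.717 × 10^6 L.
Over A = 9.71 ha, depth = V / A = 17.7 mm.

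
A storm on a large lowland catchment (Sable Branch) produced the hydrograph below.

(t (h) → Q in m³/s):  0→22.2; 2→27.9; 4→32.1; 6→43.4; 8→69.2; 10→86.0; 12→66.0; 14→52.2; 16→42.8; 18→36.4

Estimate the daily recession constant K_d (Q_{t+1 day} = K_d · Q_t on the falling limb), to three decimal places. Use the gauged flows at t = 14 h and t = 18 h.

K_d ≈ 0.115

Between t = 14 h and t = 18 h the flow falls from 52.2 to 36.4 m³/s over 2×2 h = 4 h.
Per-interval ratio K = (36.4/52.2)^(1/2) = 0.8351; K_d = K^(24/2) = 0.115.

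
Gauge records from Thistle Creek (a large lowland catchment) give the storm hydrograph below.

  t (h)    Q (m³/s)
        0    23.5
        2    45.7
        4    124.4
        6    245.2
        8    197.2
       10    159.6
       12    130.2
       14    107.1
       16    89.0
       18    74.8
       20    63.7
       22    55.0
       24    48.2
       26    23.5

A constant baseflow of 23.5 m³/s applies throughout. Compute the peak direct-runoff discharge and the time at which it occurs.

Subtracting baseflow gives direct-runoff ordinates: 0.0, 22.2, 100.9, 221.7, 173.7, 136.1, 106.7, 83.6, 65.5, 51.3, 40.2, 31.5, 24.7, 0.0 m³/s.
The maximum is 221.7 m³/s, occurring at the reading for t = 6 h.

Q_p = 221.7 m³/s at t = 6 h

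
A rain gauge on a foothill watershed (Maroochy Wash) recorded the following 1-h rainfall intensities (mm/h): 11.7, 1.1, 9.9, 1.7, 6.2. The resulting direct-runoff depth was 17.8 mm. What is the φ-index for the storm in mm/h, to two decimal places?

Only the 3 blocks with intensity above φ contribute runoff: 11.7, 9.9, 6.2 mm/h.
Σ(I−φ)·Δt = d  ⇒  (11.7+9.9+6.2 − 3φ)·1 = 17.8
φ = (27.80 − 17.8/1) / 3 = 3.33 mm/h.

φ ≈ 3.33 mm/h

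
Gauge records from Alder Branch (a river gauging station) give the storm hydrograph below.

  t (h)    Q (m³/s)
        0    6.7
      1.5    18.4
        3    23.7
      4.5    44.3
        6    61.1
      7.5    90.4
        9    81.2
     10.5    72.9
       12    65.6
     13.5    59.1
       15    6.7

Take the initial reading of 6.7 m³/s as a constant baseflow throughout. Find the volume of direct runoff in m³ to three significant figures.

Direct-runoff ordinates (Q − Q_b): 0.0, 11.7, 17.0, 37.6, 54.4, 83.7, 74.5, 66.2, 58.9, 52.4, 0.0 m³/s.
ΣQ_DR = 456.4 m³/s.
With Δt = 1.5 h = 5400 s, V = ΣQ_DR · Δt = 456.4 × 5400 = 2.46 × 10^6 m³.

V ≈ 2.46 × 10^6 m³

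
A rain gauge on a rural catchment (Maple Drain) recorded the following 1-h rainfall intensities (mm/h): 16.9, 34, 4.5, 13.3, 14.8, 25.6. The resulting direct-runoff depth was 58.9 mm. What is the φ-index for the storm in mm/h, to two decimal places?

φ ≈ 9.14 mm/h

Only the 5 blocks with intensity above φ contribute runoff: 16.9, 34, 13.3, 14.8, 25.6 mm/h.
Σ(I−φ)·Δt = d  ⇒  (16.9+34+13.3+14.8+25.6 − 5φ)·1 = 58.9
φ = (104.6 − 58.9/1) / 5 = 9.14 mm/h.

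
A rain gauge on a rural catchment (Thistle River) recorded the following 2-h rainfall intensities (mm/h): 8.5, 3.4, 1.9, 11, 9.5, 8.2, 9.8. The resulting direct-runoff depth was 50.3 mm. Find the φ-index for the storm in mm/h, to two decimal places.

φ ≈ 4.37 mm/h

Only the 5 blocks with intensity above φ contribute runoff: 8.5, 11, 9.5, 8.2, 9.8 mm/h.
Σ(I−φ)·Δt = d  ⇒  (8.5+11+9.5+8.2+9.8 − 5φ)·2 = 50.3
φ = (47.00 − 50.3/2) / 5 = 4.37 mm/h.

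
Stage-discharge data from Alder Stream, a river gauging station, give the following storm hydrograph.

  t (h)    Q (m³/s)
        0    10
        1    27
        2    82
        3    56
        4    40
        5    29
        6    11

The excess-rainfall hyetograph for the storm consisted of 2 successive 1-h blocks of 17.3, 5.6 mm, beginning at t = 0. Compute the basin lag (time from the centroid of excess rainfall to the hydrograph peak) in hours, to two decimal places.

t_L ≈ 1.26 h

Centroid of excess rainfall: t_c = Σ P_i·t̄_i / ΣP_i = 0.7445 h (block centres at 0.5, 1.5 h).
Hydrograph peak occurs at t = 2 h, so basin lag t_L = 2 − 0.7445 = 1.26 h.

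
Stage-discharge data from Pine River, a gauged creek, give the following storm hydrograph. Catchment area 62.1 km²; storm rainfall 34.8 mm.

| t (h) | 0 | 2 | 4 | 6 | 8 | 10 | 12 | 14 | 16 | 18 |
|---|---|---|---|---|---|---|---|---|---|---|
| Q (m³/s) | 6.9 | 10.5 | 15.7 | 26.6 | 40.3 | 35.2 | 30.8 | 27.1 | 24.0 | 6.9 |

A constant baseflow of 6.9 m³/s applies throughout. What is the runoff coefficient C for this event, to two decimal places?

C ≈ 0.52

ΣQ_DR = 155.0 m³/s; V = ΣQ_DR·Δt = 1.116 × 10^6 m³.
Runoff depth d = V / A = 17.97 mm.
C = d / P = 17.97 / 34.8 = 0.52.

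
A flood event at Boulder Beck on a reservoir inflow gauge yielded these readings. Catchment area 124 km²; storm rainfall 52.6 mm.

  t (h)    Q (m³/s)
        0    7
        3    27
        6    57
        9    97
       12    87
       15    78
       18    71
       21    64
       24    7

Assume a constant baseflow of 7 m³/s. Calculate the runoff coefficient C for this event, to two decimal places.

C ≈ 0.72

ΣQ_DR = 432.0 m³/s; V = ΣQ_DR·Δt = 4.666 × 10^6 m³.
Runoff depth d = V / A = 37.63 mm.
C = d / P = 37.63 / 52.6 = 0.72.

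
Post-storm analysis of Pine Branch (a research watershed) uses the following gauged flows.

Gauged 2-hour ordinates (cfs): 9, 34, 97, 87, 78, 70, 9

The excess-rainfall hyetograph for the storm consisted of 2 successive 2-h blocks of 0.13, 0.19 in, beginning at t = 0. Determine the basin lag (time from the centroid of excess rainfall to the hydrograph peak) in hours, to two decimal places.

t_L ≈ 1.81 h

Centroid of excess rainfall: t_c = Σ P_i·t̄_i / ΣP_i = 2.1875 h (block centres at 1, 3 h).
Hydrograph peak occurs at t = 4 h, so basin lag t_L = 4 − 2.1875 = 1.81 h.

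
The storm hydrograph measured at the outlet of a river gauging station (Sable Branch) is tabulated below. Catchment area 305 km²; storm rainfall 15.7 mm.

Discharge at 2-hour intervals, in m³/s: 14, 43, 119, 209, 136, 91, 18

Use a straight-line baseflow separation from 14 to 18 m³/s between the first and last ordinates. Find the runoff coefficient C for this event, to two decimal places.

ΣQ_DR = 518.0 m³/s; V = ΣQ_DR·Δt = 3.730 × 10^6 m³.
Runoff depth d = V / A = 12.23 mm.
C = d / P = 12.23 / 15.7 = 0.78.

C ≈ 0.78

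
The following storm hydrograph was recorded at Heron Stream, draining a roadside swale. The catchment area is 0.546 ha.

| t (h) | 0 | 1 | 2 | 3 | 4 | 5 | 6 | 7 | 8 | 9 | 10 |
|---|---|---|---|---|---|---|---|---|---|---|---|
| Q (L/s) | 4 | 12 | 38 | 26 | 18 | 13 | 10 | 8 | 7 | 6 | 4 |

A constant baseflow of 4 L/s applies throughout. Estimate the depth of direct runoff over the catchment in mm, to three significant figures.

Direct runoff: 0.0, 8.0, 34.0, 22.0, 14.0, 9.0, 6.0, 4.0, 3.0, 2.0, 0.0 L/s; ΣQ_DR = 102.0 L/s.
V = ΣQ_DR · Δt = 102.0 × 3600 s = 3.672 × 10^5 L.
Over A = 0.546 ha, depth = V / A = 67.3 mm.

d ≈ 67.3 mm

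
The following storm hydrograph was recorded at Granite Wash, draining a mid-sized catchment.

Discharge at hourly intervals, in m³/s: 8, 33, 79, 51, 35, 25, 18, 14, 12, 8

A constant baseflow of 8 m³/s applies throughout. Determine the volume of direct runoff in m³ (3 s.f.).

V ≈ 7.31 × 10^5 m³

Direct-runoff ordinates (Q − Q_b): 0.0, 25.0, 71.0, 43.0, 27.0, 17.0, 10.0, 6.0, 4.0, 0.0 m³/s.
ΣQ_DR = 203.0 m³/s.
With Δt = 1 h = 3600 s, V = ΣQ_DR · Δt = 203.0 × 3600 = 7.31 × 10^5 m³.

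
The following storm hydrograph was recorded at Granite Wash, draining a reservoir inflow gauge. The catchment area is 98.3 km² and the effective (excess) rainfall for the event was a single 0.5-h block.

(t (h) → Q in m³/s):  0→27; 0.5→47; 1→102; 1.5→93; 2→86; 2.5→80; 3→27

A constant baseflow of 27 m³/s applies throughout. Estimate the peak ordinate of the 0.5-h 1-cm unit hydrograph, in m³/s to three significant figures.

Direct runoff: 0.0, 20.0, 75.0, 66.0, 59.0, 53.0, 0.0 m³/s; ΣQ_DR = 273.0 m³/s, peak = 75.0 m³/s.
Runoff depth d = ΣQ_DR·Δt / A = 273.0 × 1800 / (98.3 km²) = 4.999 mm.
The 1-cm UH is the DRH scaled by (10 mm)/d, so U_p = 75.0 × 10/4.999 = 150 m³/s.

U_p ≈ 150 m³/s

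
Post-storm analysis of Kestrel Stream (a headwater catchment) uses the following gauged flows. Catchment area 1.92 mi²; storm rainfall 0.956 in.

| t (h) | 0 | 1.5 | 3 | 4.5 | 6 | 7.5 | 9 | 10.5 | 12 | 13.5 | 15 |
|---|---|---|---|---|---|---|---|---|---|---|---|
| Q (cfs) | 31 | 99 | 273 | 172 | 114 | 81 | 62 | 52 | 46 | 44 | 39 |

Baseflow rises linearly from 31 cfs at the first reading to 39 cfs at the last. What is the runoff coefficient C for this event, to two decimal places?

C ≈ 0.80

ΣQ_DR = 628.0 cfs; V = ΣQ_DR·Δt = 3.391 × 10^6 ft³.
Runoff depth d = V / A = 0.7603 in.
C = d / P = 0.7603 / 0.956 = 0.80.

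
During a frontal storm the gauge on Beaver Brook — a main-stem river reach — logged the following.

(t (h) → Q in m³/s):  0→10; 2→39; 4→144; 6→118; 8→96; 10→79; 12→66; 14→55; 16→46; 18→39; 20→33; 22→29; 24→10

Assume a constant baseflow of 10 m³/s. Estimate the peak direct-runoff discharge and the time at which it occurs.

Subtracting baseflow gives direct-runoff ordinates: 0.0, 29.0, 134.0, 108.0, 86.0, 69.0, 56.0, 45.0, 36.0, 29.0, 23.0, 19.0, 0.0 m³/s.
The maximum is 134.0 m³/s, occurring at the reading for t = 4 h.

Q_p = 134.0 m³/s at t = 4 h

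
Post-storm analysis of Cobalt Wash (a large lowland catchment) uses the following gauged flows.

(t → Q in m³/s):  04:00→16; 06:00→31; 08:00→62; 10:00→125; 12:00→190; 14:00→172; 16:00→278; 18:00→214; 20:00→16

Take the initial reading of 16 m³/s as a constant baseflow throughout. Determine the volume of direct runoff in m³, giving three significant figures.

V ≈ 6.91 × 10^6 m³

Direct-runoff ordinates (Q − Q_b): 0.0, 15.0, 46.0, 109.0, 174.0, 156.0, 262.0, 198.0, 0.0 m³/s.
ΣQ_DR = 960.0 m³/s.
With Δt = 2 h = 7200 s, V = ΣQ_DR · Δt = 960.0 × 7200 = 6.91 × 10^6 m³.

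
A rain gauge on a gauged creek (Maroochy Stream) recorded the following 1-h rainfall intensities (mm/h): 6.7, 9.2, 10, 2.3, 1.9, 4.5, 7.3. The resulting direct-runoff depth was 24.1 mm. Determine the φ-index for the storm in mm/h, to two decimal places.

Only the 5 blocks with intensity above φ contribute runoff: 6.7, 9.2, 10, 4.5, 7.3 mm/h.
Σ(I−φ)·Δt = d  ⇒  (6.7+9.2+10+4.5+7.3 − 5φ)·1 = 24.1
φ = (37.70 − 24.1/1) / 5 = 2.72 mm/h.

φ ≈ 2.72 mm/h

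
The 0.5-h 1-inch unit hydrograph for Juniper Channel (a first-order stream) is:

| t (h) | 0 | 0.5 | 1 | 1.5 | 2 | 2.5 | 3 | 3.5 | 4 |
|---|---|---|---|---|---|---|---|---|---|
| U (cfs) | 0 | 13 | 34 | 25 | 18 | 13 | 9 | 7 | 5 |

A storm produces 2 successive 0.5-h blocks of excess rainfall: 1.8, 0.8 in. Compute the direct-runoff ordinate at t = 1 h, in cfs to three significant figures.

By discrete convolution, Q_j = Σ (P_i / 1 in) · U_{j−i}.
At t = 1 h (j=2): Q = (1.8/1)·34 + (0.8/1)·13 = 71.6 cfs.

Q ≈ 71.6 cfs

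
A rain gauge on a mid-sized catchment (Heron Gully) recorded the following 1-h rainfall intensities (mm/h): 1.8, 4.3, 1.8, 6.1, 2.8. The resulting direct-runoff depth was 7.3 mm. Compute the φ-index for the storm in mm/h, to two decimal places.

Only the 3 blocks with intensity above φ contribute runoff: 4.3, 6.1, 2.8 mm/h.
Σ(I−φ)·Δt = d  ⇒  (4.3+6.1+2.8 − 3φ)·1 = 7.3
φ = (13.20 − 7.3/1) / 3 = 1.97 mm/h.

φ ≈ 1.97 mm/h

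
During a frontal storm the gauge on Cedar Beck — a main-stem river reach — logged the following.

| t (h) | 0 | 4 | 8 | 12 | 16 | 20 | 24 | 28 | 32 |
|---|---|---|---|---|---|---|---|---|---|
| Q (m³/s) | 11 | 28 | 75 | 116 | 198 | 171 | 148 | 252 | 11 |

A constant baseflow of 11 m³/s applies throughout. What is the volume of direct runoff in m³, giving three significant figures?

V ≈ 1.31 × 10^7 m³

Direct-runoff ordinates (Q − Q_b): 0.0, 17.0, 64.0, 105.0, 187.0, 160.0, 137.0, 241.0, 0.0 m³/s.
ΣQ_DR = 911.0 m³/s.
With Δt = 4 h = 14400 s, V = ΣQ_DR · Δt = 911.0 × 14400 = 1.31 × 10^7 m³.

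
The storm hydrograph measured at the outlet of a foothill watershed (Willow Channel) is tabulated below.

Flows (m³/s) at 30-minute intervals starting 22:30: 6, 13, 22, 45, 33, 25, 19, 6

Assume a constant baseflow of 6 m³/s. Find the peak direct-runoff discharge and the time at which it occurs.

Subtracting baseflow gives direct-runoff ordinates: 0.0, 7.0, 16.0, 39.0, 27.0, 19.0, 13.0, 0.0 m³/s.
The maximum is 39.0 m³/s, occurring at the reading for t = 00:00.

Q_p = 39.0 m³/s at t = 00:00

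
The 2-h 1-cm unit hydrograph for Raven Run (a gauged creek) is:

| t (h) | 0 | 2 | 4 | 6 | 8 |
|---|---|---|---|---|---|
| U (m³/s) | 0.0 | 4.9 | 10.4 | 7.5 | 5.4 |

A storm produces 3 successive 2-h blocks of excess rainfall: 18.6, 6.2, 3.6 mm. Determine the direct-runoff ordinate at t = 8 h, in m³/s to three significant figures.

By discrete convolution, Q_j = Σ (P_i / 10 mm) · U_{j−i}.
At t = 8 h (j=4): Q = (18.6/10)·5.4 + (6.2/10)·7.5 + (3.6/10)·10.4 = 18.4 m³/s.

Q ≈ 18.4 m³/s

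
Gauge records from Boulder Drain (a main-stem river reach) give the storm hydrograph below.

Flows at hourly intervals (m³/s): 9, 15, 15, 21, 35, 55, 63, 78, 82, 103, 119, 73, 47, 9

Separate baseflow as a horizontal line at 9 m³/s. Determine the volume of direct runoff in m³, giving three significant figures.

Direct-runoff ordinates (Q − Q_b): 0.0, 6.0, 6.0, 12.0, 26.0, 46.0, 54.0, 69.0, 73.0, 94.0, 110.0, 64.0, 38.0, 0.0 m³/s.
ΣQ_DR = 598.0 m³/s.
With Δt = 1 h = 3600 s, V = ΣQ_DR · Δt = 598.0 × 3600 = 2.15 × 10^6 m³.

V ≈ 2.15 × 10^6 m³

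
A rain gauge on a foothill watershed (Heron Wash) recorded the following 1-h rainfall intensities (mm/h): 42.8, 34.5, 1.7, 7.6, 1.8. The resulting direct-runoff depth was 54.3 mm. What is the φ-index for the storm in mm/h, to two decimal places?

Only the 2 blocks with intensity above φ contribute runoff: 42.8, 34.5 mm/h.
Σ(I−φ)·Δt = d  ⇒  (42.8+34.5 − 2φ)·1 = 54.3
φ = (77.30 − 54.3/1) / 2 = 11.50 mm/h.

φ ≈ 11.50 mm/h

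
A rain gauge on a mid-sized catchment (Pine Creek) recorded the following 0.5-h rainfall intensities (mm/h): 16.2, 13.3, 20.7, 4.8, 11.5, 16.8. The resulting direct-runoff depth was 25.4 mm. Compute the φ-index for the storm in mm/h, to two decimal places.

Only the 5 blocks with intensity above φ contribute runoff: 16.2, 13.3, 20.7, 11.5, 16.8 mm/h.
Σ(I−φ)·Δt = d  ⇒  (16.2+13.3+20.7+11.5+16.8 − 5φ)·0.5 = 25.4
φ = (78.50 − 25.4/0.5) / 5 = 5.54 mm/h.

φ ≈ 5.54 mm/h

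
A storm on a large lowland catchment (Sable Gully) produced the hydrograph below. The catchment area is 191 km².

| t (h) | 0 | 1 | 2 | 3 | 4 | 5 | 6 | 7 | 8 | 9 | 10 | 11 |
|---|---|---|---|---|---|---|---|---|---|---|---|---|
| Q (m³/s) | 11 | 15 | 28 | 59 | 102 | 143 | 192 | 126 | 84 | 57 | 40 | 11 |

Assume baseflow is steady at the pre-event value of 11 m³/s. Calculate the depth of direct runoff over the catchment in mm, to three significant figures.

Direct runoff: 0.0, 4.0, 17.0, 48.0, 91.0, 132.0, 181.0, 115.0, 73.0, 46.0, 29.0, 0.0 m³/s; ΣQ_DR = 736.0 m³/s.
V = ΣQ_DR · Δt = 736.0 × 3600 s = 2.650 × 10^6 m³.
Over A = 191 km², depth = V / A = 13.9 mm.

d ≈ 13.9 mm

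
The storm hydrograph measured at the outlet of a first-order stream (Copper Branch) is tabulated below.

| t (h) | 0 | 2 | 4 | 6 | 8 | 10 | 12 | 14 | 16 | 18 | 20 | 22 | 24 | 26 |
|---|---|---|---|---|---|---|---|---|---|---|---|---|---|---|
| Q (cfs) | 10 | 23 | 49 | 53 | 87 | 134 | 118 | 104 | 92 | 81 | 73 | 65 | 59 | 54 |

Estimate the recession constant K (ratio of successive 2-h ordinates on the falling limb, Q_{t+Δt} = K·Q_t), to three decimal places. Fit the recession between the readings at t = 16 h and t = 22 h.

K ≈ 0.891

Using the recession-limb readings at t = 16 h and t = 22 h: Q falls from 92 to 65 cfs over 3 intervals.
K = (Q₂/Q₁)^(1/3) = (65/92)^(1/3) = 0.891.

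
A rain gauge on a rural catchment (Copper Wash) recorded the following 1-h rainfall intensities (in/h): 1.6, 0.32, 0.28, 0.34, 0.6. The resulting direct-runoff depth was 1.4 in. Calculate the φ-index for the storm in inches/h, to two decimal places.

φ ≈ 0.40 in/h

Only the 2 blocks with intensity above φ contribute runoff: 1.6, 0.6 in/h.
Σ(I−φ)·Δt = d  ⇒  (1.6+0.6 − 2φ)·1 = 1.4
φ = (2.200 − 1.4/1) / 2 = 0.40 in/h.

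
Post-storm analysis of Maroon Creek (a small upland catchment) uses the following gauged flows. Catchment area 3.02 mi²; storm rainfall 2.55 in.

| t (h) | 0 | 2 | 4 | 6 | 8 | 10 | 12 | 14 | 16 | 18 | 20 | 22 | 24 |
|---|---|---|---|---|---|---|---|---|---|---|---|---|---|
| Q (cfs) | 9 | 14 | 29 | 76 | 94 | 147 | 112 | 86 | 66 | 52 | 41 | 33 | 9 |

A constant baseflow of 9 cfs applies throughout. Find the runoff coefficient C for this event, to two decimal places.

ΣQ_DR = 651.0 cfs; V = ΣQ_DR·Δt = 4.687 × 10^6 ft³.
Runoff depth d = V / A = 0.6681 in.
C = d / P = 0.6681 / 2.55 = 0.26.

C ≈ 0.26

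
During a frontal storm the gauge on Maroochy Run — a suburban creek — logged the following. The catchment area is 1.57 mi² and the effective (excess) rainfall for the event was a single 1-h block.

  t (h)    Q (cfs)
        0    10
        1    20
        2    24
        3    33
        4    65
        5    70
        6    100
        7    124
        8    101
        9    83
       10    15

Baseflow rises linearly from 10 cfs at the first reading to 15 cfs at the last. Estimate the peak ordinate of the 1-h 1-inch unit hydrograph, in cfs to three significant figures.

Direct runoff: 0.00, 9.50, 13.00, 21.50, 53.00, 57.50, 87.00, 110.50, 87.00, 68.50, 0.00 cfs; ΣQ_DR = 507.5 cfs, peak = 110.50 cfs.
Runoff depth d = ΣQ_DR·Δt / A = 507.5 × 3600 / (1.57 mi²) = 0.5009 in.
The 1-inch UH is the DRH scaled by (1 in)/d, so U_p = 110.50 × 1/0.5009 = 221 cfs.

U_p ≈ 221 cfs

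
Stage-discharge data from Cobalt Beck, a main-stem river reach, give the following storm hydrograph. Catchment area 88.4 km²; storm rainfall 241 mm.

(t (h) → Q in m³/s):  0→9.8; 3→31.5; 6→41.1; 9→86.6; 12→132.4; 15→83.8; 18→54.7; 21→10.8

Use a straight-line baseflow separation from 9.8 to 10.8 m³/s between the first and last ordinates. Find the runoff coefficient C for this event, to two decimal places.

C ≈ 0.19

ΣQ_DR = 368.3 m³/s; V = ΣQ_DR·Δt = 3.978 × 10^6 m³.
Runoff depth d = V / A = 45.00 mm.
C = d / P = 45.00 / 241 = 0.19.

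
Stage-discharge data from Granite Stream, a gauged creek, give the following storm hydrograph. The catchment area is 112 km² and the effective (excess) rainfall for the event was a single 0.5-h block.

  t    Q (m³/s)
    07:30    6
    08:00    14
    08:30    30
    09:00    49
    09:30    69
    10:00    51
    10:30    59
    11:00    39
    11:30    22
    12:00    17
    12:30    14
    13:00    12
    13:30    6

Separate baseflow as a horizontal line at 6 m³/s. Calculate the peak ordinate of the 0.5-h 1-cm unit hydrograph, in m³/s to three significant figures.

Direct runoff: 0.0, 8.0, 24.0, 43.0, 63.0, 45.0, 53.0, 33.0, 16.0, 11.0, 8.0, 6.0, 0.0 m³/s; ΣQ_DR = 310.0 m³/s, peak = 63.0 m³/s.
Runoff depth d = ΣQ_DR·Δt / A = 310.0 × 1800 / (112 km²) = 4.982 mm.
The 1-cm UH is the DRH scaled by (10 mm)/d, so U_p = 63.0 × 10/4.982 = 126 m³/s.

U_p ≈ 126 m³/s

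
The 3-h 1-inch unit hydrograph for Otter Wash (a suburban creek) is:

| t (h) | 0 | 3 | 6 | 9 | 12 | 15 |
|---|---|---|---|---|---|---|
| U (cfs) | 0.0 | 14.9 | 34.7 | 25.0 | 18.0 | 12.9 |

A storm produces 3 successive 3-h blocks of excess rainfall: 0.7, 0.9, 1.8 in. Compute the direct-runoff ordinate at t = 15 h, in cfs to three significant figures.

By discrete convolution, Q_j = Σ (P_i / 1 in) · U_{j−i}.
At t = 15 h (j=5): Q = (0.7/1)·12.9 + (0.9/1)·18.0 + (1.8/1)·25.0 = 70.2 cfs.

Q ≈ 70.2 cfs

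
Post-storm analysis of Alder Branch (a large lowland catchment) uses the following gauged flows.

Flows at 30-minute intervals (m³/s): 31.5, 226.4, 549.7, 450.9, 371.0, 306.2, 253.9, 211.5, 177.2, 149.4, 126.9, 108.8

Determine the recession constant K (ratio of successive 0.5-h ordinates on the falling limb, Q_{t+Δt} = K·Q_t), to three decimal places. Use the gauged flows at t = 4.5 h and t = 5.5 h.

Using the recession-limb readings at t = 4.5 h and t = 5.5 h: Q falls from 149.4 to 108.8 m³/s over 2 intervals.
K = (Q₂/Q₁)^(1/2) = (108.8/149.4)^(1/2) = 0.853.

K ≈ 0.853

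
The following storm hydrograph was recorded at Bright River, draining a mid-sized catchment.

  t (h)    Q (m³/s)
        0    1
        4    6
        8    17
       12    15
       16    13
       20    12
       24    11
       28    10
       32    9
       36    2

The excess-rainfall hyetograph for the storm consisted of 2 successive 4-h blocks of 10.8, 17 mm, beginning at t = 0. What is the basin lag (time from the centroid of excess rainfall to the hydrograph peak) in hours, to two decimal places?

Centroid of excess rainfall: t_c = Σ P_i·t̄_i / ΣP_i = 4.4460 h (block centres at 2, 6 h).
Hydrograph peak occurs at t = 8 h, so basin lag t_L = 8 − 4.4460 = 3.55 h.

t_L ≈ 3.55 h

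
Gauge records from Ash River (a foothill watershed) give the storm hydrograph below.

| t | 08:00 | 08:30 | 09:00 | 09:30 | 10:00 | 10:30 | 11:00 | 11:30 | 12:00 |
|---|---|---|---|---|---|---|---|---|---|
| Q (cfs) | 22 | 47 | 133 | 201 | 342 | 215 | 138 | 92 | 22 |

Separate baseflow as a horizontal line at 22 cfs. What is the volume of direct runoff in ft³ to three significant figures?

Direct-runoff ordinates (Q − Q_b): 0.0, 25.0, 111.0, 179.0, 320.0, 193.0, 116.0, 70.0, 0.0 cfs.
ΣQ_DR = 1014 cfs.
With Δt = 0.5 h = 1800 s, V = ΣQ_DR · Δt = 1014 × 1800 = 1.83 × 10^6 ft³.

V ≈ 1.83 × 10^6 ft³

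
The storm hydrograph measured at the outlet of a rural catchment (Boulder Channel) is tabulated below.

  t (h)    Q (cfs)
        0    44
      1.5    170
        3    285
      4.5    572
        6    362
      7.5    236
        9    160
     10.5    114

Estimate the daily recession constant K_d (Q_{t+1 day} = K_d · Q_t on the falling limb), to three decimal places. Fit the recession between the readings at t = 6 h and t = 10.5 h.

Between t = 6 h and t = 10.5 h the flow falls from 362 to 114 cfs over 3×1.5 h = 4.5 h.
Per-interval ratio K = (114/362)^(1/3) = 0.6803; K_d = K^(24/1.5) = 0.002.

K_d ≈ 0.002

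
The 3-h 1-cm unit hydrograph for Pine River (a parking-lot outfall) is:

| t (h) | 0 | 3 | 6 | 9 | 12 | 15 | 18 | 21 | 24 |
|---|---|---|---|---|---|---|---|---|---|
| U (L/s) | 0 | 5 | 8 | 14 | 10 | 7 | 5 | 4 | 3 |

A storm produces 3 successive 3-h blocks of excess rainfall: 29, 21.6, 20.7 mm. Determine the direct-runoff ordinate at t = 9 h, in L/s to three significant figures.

By discrete convolution, Q_j = Σ (P_i / 10 mm) · U_{j−i}.
At t = 9 h (j=3): Q = (29/10)·14 + (21.6/10)·8 + (20.7/10)·5 = 68.2 L/s.

Q ≈ 68.2 L/s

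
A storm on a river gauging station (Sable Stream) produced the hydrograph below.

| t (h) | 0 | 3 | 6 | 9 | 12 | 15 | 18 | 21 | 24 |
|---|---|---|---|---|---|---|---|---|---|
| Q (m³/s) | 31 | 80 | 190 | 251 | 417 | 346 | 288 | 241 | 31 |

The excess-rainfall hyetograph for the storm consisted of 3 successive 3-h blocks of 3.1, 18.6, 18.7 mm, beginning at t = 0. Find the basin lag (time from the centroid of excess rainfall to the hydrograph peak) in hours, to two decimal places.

t_L ≈ 6.34 h

Centroid of excess rainfall: t_c = Σ P_i·t̄_i / ΣP_i = 5.6584 h (block centres at 1.5, 4.5, 7.5 h).
Hydrograph peak occurs at t = 12 h, so basin lag t_L = 12 − 5.6584 = 6.34 h.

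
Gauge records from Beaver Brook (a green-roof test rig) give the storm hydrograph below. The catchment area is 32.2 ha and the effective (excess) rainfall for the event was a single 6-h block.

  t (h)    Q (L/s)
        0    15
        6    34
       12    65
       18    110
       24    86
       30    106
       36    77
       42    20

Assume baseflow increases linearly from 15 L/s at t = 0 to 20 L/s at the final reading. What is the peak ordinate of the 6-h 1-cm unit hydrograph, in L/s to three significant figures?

Direct runoff: 0.00, 18.29, 48.57, 92.86, 68.14, 87.43, 57.71, 0.00 L/s; ΣQ_DR = 373.0 L/s, peak = 92.86 L/s.
Runoff depth d = ΣQ_DR·Δt / A = 373.0 × 21600 / (32.2 ha) = 25.02 mm.
The 1-cm UH is the DRH scaled by (10 mm)/d, so U_p = 92.86 × 10/25.02 = 37.1 L/s.

U_p ≈ 37.1 L/s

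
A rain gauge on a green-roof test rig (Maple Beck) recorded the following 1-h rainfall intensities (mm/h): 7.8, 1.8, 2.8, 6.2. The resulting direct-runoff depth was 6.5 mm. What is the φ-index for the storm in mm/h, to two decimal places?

φ ≈ 3.75 mm/h

Only the 2 blocks with intensity above φ contribute runoff: 7.8, 6.2 mm/h.
Σ(I−φ)·Δt = d  ⇒  (7.8+6.2 − 2φ)·1 = 6.5
φ = (14.00 − 6.5/1) / 2 = 3.75 mm/h.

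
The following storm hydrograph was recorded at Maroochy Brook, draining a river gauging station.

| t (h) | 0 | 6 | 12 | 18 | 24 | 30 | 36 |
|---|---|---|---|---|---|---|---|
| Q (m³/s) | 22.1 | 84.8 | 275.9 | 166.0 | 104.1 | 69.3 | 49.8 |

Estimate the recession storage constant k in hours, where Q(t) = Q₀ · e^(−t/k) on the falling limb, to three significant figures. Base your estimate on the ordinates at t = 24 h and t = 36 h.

On the falling limb, Q drops from 104.1 to 49.8 m³/s between t = 24 h and t = 36 h (Δt = 12 h).
k = −Δt / ln(Q₂/Q₁) = −12 / ln(49.8/104.1) = 16.3 h.

k ≈ 16.3 h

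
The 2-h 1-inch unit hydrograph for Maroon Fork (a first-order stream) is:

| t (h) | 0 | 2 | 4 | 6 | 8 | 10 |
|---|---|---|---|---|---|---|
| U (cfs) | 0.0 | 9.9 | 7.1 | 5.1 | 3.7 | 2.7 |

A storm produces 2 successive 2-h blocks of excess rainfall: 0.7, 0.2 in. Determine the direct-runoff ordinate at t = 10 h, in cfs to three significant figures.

By discrete convolution, Q_j = Σ (P_i / 1 in) · U_{j−i}.
At t = 10 h (j=5): Q = (0.7/1)·2.7 + (0.2/1)·3.7 = 2.63 cfs.

Q ≈ 2.63 cfs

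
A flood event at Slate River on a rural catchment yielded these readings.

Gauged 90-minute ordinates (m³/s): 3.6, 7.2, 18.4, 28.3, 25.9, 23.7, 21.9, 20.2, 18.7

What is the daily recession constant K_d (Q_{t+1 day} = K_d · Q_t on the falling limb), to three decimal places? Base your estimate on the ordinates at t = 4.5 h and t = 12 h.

Between t = 4.5 h and t = 12 h the flow falls from 28.3 to 18.7 m³/s over 5×1.5 h = 7.5 h.
Per-interval ratio K = (18.7/28.3)^(1/5) = 0.9205; K_d = K^(24/1.5) = 0.266.

K_d ≈ 0.266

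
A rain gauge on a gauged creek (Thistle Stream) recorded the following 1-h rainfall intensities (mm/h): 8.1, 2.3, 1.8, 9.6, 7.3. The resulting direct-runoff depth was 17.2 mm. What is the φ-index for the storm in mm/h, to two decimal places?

φ ≈ 2.60 mm/h

Only the 3 blocks with intensity above φ contribute runoff: 8.1, 9.6, 7.3 mm/h.
Σ(I−φ)·Δt = d  ⇒  (8.1+9.6+7.3 − 3φ)·1 = 17.2
φ = (25.00 − 17.2/1) / 3 = 2.60 mm/h.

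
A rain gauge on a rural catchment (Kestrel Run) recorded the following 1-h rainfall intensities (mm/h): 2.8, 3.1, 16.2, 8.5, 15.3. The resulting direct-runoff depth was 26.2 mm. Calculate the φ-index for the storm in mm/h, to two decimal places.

φ ≈ 4.60 mm/h

Only the 3 blocks with intensity above φ contribute runoff: 16.2, 8.5, 15.3 mm/h.
Σ(I−φ)·Δt = d  ⇒  (16.2+8.5+15.3 − 3φ)·1 = 26.2
φ = (40.00 − 26.2/1) / 3 = 4.60 mm/h.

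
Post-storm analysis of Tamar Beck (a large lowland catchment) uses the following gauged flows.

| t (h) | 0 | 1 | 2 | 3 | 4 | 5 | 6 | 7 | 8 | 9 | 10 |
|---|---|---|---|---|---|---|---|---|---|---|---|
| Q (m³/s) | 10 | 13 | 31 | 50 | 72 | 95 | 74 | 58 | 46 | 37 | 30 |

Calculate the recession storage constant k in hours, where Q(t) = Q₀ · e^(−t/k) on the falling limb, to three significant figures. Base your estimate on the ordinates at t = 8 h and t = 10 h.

k ≈ 4.68 h

On the falling limb, Q drops from 46 to 30 m³/s between t = 8 h and t = 10 h (Δt = 2 h).
k = −Δt / ln(Q₂/Q₁) = −2 / ln(30/46) = 4.68 h.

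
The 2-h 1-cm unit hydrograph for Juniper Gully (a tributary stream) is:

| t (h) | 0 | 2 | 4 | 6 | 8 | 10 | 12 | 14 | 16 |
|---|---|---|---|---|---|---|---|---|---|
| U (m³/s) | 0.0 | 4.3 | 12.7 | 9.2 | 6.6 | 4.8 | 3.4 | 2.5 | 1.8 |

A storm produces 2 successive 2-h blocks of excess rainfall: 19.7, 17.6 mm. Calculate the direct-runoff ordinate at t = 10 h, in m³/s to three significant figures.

Q ≈ 21.1 m³/s

By discrete convolution, Q_j = Σ (P_i / 10 mm) · U_{j−i}.
At t = 10 h (j=5): Q = (19.7/10)·4.8 + (17.6/10)·6.6 = 21.1 m³/s.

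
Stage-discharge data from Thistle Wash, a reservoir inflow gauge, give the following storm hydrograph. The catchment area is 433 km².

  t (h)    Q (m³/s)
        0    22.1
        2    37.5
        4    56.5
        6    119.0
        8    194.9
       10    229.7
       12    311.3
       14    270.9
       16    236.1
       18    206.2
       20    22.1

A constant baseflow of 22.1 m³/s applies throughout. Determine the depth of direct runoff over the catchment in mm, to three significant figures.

Direct runoff: 0.0, 15.4, 34.4, 96.9, 172.8, 207.6, 289.2, 248.8, 214.0, 184.1, 0.0 m³/s; ΣQ_DR = 1463 m³/s.
V = ΣQ_DR · Δt = 1463 × 7200 s = 1.054 × 10^7 m³.
Over A = 433 km², depth = V / A = 24.3 mm.

d ≈ 24.3 mm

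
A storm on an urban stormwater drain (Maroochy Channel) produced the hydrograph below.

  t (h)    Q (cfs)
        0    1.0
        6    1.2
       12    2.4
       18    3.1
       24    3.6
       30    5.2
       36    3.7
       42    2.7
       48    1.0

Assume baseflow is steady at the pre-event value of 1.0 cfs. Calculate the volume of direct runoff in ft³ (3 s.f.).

Direct-runoff ordinates (Q − Q_b): 0.0, 0.2, 1.4, 2.1, 2.6, 4.2, 2.7, 1.7, 0.0 cfs.
ΣQ_DR = 14.90 cfs.
With Δt = 6 h = 21600 s, V = ΣQ_DR · Δt = 14.90 × 21600 = 3.22 × 10^5 ft³.

V ≈ 3.22 × 10^5 ft³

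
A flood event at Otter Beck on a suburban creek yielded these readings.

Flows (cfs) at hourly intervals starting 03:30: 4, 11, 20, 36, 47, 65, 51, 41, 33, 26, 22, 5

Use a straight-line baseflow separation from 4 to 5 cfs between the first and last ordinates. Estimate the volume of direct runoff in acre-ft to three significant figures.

V ≈ 25.4 acre-ft

Direct-runoff ordinates (Q − Q_b): 0.00, 6.91, 15.82, 31.73, 42.64, 60.55, 46.45, 36.36, 28.27, 21.18, 17.09, 0.00 cfs.
ΣQ_DR = 307.0 cfs.
With Δt = 1 h = 3600 s, V = ΣQ_DR · Δt = 307.0 × 3600 = 1.11 × 10^6 ft³ = 25.4 acre-ft.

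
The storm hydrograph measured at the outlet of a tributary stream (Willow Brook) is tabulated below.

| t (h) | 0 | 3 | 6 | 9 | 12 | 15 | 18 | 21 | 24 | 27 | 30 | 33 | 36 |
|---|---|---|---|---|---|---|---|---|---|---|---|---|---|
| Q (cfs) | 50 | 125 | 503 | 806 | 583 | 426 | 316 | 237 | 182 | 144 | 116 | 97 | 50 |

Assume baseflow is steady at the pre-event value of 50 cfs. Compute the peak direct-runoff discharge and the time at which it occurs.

Q_p = 756.0 cfs at t = 9 h

Subtracting baseflow gives direct-runoff ordinates: 0.0, 75.0, 453.0, 756.0, 533.0, 376.0, 266.0, 187.0, 132.0, 94.0, 66.0, 47.0, 0.0 cfs.
The maximum is 756.0 cfs, occurring at the reading for t = 9 h.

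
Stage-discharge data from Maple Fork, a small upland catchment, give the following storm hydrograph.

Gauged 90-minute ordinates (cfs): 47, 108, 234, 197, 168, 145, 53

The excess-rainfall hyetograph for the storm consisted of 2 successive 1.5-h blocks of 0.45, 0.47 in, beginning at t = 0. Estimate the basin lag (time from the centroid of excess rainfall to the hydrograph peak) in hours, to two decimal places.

Centroid of excess rainfall: t_c = Σ P_i·t̄_i / ΣP_i = 1.5163 h (block centres at 0.75, 2.25 h).
Hydrograph peak occurs at t = 3 h, so basin lag t_L = 3 − 1.5163 = 1.48 h.

t_L ≈ 1.48 h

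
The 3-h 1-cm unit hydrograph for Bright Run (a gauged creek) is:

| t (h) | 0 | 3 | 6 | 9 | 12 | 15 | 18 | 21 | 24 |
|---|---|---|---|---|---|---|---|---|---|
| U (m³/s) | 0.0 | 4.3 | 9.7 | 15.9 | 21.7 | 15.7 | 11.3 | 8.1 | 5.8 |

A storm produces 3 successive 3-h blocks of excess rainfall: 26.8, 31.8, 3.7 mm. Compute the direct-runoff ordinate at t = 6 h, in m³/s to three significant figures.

Q ≈ 39.7 m³/s

By discrete convolution, Q_j = Σ (P_i / 10 mm) · U_{j−i}.
At t = 6 h (j=2): Q = (26.8/10)·9.7 + (31.8/10)·4.3 + (3.7/10)·0.0 = 39.7 m³/s.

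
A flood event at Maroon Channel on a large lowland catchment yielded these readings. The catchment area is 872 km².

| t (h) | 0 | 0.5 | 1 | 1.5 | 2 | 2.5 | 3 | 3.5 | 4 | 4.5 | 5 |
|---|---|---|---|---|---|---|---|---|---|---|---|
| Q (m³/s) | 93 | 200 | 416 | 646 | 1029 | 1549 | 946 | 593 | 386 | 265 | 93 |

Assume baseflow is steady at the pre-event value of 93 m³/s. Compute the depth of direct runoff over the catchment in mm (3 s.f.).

Direct runoff: 0.0, 107.0, 323.0, 553.0, 936.0, 1456.0, 853.0, 500.0, 293.0, 172.0, 0.0 m³/s; ΣQ_DR = 5193 m³/s.
V = ΣQ_DR · Δt = 5193 × 1800 s = 9.347 × 10^6 m³.
Over A = 872 km², depth = V / A = 10.7 mm.

d ≈ 10.7 mm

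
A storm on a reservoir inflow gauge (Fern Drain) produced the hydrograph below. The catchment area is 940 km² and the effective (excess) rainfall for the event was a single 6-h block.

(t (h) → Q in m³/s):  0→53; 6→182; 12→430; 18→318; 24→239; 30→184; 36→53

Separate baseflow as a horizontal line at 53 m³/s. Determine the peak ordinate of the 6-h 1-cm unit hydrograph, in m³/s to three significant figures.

U_p ≈ 151 m³/s

Direct runoff: 0.0, 129.0, 377.0, 265.0, 186.0, 131.0, 0.0 m³/s; ΣQ_DR = 1088 m³/s, peak = 377.0 m³/s.
Runoff depth d = ΣQ_DR·Δt / A = 1088 × 21600 / (940 km²) = 25.00 mm.
The 1-cm UH is the DRH scaled by (10 mm)/d, so U_p = 377.0 × 10/25.00 = 151 m³/s.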